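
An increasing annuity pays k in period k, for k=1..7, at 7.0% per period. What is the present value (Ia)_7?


(Ia)_n = sum_{k=1}^{n} k * v^k, v = 1/(1+i)
v = 0.934579
Sum computed term by term:
(Ia)_7 = 20.1042


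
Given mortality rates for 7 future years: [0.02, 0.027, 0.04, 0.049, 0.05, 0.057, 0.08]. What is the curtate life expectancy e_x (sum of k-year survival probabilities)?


e_x = sum_{k=1}^{n} k_p_x
k_p_x values:
  1_p_x = 0.98
  2_p_x = 0.95354
  3_p_x = 0.915398
  4_p_x = 0.870544
  5_p_x = 0.827017
  6_p_x = 0.779877
  7_p_x = 0.717487
e_x = 6.0439


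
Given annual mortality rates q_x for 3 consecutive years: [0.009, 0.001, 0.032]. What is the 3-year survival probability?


p_k = 1 - q_k for each year
Survival = product of (1 - q_k)
= 0.991 * 0.999 * 0.968
= 0.9583


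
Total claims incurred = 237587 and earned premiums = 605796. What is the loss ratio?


Loss ratio = claims / premiums
= 237587 / 605796
= 0.3922


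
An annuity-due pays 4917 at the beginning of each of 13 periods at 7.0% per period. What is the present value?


PV_due = PMT * (1-(1+i)^(-n))/i * (1+i)
PV_immediate = 41094.5687
PV_due = 41094.5687 * 1.07
= 43971.1885


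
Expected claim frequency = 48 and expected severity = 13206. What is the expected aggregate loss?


E[S] = E[N] * E[X]
= 48 * 13206
= 633888


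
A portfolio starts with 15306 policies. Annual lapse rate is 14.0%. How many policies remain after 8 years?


remaining = initial * (1 - lapse)^years
= 15306 * (1 - 0.14)^8
= 15306 * 0.299218
= 4579.8296


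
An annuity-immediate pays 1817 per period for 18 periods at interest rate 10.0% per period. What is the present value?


PV = PMT * (1 - (1+i)^(-n)) / i
= 1817 * (1 - (1+0.1)^(-18)) / 0.1
= 1817 * (1 - 0.179859) / 0.1
= 1817 * 8.201412
= 14901.9658


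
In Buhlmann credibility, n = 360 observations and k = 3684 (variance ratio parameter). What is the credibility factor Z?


Z = n / (n + k)
= 360 / (360 + 3684)
= 360 / 4044
= 0.089


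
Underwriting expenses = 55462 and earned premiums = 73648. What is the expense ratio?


Expense ratio = expenses / premiums
= 55462 / 73648
= 0.7531


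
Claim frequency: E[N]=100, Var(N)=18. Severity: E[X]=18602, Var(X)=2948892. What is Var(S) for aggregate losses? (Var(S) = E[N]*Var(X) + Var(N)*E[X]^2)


Var(S) = E[N]*Var(X) + Var(N)*E[X]^2
= 100*2948892 + 18*18602^2
= 294889200 + 6228619272
= 6.5235e+09


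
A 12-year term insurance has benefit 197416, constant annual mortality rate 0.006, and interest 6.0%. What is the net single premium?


NSP = benefit * sum_{k=0}^{n-1} k_p_x * q * v^(k+1)
With constant q=0.006, v=0.943396
Sum = 0.048878
NSP = 197416 * 0.048878
= 9649.2442


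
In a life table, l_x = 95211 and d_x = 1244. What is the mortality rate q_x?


q_x = d_x / l_x
= 1244 / 95211
= 0.0131


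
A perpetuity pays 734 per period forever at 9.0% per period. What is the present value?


PV = PMT / i
= 734 / 0.09
= 8155.5556


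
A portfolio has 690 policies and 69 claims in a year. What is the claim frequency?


frequency = claims / policies
= 69 / 690
= 0.1


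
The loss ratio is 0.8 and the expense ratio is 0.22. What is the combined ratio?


Combined ratio = loss ratio + expense ratio
= 0.8 + 0.22
= 1.02


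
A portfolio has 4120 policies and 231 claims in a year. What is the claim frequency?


frequency = claims / policies
= 231 / 4120
= 0.0561


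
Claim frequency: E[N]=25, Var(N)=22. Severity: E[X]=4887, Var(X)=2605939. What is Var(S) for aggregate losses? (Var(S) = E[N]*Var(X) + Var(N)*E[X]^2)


Var(S) = E[N]*Var(X) + Var(N)*E[X]^2
= 25*2605939 + 22*4887^2
= 65148475 + 525420918
= 5.9057e+08


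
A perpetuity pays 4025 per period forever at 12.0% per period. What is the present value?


PV = PMT / i
= 4025 / 0.12
= 33541.6667


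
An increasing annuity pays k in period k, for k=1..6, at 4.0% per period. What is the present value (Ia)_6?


(Ia)_n = sum_{k=1}^{n} k * v^k, v = 1/(1+i)
v = 0.961538
Sum computed term by term:
(Ia)_6 = 17.7484


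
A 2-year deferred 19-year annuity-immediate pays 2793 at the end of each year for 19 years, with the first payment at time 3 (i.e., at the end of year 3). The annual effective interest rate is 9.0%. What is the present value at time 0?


PV at time 2 of the 19-year annuity-immediate:
a_n = 2793 * (1-(1+0.09)^(-19))/0.09 = 24997.6706
Discount back 2 years to time 0:
PV = 24997.6706 * (1+0.09)^(-2)
= 24997.6706 * 0.84168
= 21040.0392


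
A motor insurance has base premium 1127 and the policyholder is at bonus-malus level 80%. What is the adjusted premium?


adjusted = base * BM_level / 100
= 1127 * 80 / 100
= 1127 * 0.8
= 901.6


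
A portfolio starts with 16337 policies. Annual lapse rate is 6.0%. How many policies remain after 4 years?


remaining = initial * (1 - lapse)^years
= 16337 * (1 - 0.06)^4
= 16337 * 0.780749
= 12755.0958


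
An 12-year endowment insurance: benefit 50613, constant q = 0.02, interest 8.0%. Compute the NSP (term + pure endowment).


Term component = 6968.1771
Pure endowment = 12_p_x * v^12 * benefit = 0.784717 * 0.397114 * 50613 = 15772.1145
NSP = 22740.2916


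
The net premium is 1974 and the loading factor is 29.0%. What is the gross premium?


Gross = net * (1 + loading)
= 1974 * (1 + 0.29)
= 1974 * 1.29
= 2546.46


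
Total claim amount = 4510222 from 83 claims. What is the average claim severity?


severity = total / number
= 4510222 / 83
= 54340.0241


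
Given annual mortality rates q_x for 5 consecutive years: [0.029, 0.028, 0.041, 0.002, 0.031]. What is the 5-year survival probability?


p_k = 1 - q_k for each year
Survival = product of (1 - q_k)
= 0.971 * 0.972 * 0.959 * 0.998 * 0.969
= 0.8753


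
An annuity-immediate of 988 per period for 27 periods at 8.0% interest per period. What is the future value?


FV = PMT * ((1+i)^n - 1) / i
= 988 * ((1.08)^27 - 1) / 0.08
= 988 * (7.988061 - 1) / 0.08
= 86302.5591


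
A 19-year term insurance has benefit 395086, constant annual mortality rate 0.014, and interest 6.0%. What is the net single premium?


NSP = benefit * sum_{k=0}^{n-1} k_p_x * q * v^(k+1)
With constant q=0.014, v=0.943396
Sum = 0.141354
NSP = 395086 * 0.141354
= 55847.0402


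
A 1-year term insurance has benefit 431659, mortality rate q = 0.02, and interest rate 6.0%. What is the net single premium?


NSP = benefit * q * v
v = 1/(1+i) = 0.943396
NSP = 431659 * 0.02 * 0.943396
= 8144.5094


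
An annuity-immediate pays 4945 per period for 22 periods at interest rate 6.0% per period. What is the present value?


PV = PMT * (1 - (1+i)^(-n)) / i
= 4945 * (1 - (1+0.06)^(-22)) / 0.06
= 4945 * (1 - 0.277505) / 0.06
= 4945 * 12.041582
= 59545.6216


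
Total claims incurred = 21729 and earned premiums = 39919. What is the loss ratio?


Loss ratio = claims / premiums
= 21729 / 39919
= 0.5443


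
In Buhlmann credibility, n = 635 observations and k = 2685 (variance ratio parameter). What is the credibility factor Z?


Z = n / (n + k)
= 635 / (635 + 2685)
= 635 / 3320
= 0.1913


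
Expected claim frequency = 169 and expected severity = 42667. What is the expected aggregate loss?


E[S] = E[N] * E[X]
= 169 * 42667
= 7.2107e+06


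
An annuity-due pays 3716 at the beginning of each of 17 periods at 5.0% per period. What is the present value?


PV_due = PMT * (1-(1+i)^(-n))/i * (1+i)
PV_immediate = 41894.4302
PV_due = 41894.4302 * 1.05
= 43989.1517


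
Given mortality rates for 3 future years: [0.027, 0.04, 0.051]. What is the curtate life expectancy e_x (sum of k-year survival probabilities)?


e_x = sum_{k=1}^{n} k_p_x
k_p_x values:
  1_p_x = 0.973
  2_p_x = 0.93408
  3_p_x = 0.886442
e_x = 2.7935


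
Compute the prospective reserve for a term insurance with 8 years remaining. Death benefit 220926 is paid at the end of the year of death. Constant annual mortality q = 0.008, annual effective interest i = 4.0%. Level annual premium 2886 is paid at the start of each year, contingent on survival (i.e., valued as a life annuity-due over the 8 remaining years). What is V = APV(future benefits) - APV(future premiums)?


v = 1/(1+i) = 0.961538
APV(future benefits) per unit = sum_{k=0}^{7} k_p_x * q * v^(k+1) = 0.052464
APV(future benefits) = 220926 * 0.052464 = 11590.71
Life annuity-due factor ä_{x:8} = sum_{k=0}^{7} k_p_x * v^k = 6.820348
APV(future premiums) = 2886 * 6.820348 = 19683.5257
V = 11590.71 - 19683.5257
= -8092.8156


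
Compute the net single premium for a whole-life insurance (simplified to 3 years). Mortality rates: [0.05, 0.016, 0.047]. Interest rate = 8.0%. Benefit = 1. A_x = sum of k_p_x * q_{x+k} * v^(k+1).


v = 0.925926
Year 0: k_p_x=1.0, q=0.05, term=0.046296
Year 1: k_p_x=0.95, q=0.016, term=0.013032
Year 2: k_p_x=0.9348, q=0.047, term=0.034877
A_x = 0.0942


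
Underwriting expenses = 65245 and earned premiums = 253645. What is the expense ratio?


Expense ratio = expenses / premiums
= 65245 / 253645
= 0.2572


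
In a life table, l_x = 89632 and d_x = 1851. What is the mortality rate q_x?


q_x = d_x / l_x
= 1851 / 89632
= 0.0207


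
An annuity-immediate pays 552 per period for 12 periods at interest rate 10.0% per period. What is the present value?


PV = PMT * (1 - (1+i)^(-n)) / i
= 552 * (1 - (1+0.1)^(-12)) / 0.1
= 552 * (1 - 0.318631) / 0.1
= 552 * 6.813692
= 3761.1579


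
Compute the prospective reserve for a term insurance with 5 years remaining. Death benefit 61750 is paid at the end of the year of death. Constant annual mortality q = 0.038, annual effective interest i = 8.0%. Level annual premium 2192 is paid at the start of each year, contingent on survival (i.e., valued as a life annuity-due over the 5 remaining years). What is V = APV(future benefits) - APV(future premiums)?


v = 1/(1+i) = 0.925926
APV(future benefits) per unit = sum_{k=0}^{4} k_p_x * q * v^(k+1) = 0.141459
APV(future benefits) = 61750 * 0.141459 = 8735.0729
Life annuity-due factor ä_{x:5} = sum_{k=0}^{4} k_p_x * v^k = 4.020404
APV(future premiums) = 2192 * 4.020404 = 8812.7263
V = 8735.0729 - 8812.7263
= -77.6534


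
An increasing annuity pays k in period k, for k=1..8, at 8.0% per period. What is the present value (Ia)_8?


(Ia)_n = sum_{k=1}^{n} k * v^k, v = 1/(1+i)
v = 0.925926
Sum computed term by term:
(Ia)_8 = 23.5527


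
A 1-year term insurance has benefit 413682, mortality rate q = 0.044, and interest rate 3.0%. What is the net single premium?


NSP = benefit * q * v
v = 1/(1+i) = 0.970874
NSP = 413682 * 0.044 * 0.970874
= 17671.8524


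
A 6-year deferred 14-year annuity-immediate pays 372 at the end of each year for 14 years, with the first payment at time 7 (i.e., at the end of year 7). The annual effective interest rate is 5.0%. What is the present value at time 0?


PV at time 6 of the 14-year annuity-immediate:
a_n = 372 * (1-(1+0.05)^(-14))/0.05 = 3682.2944
Discount back 6 years to time 0:
PV = 3682.2944 * (1+0.05)^(-6)
= 3682.2944 * 0.746215
= 2747.7848


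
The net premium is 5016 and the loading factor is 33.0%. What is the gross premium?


Gross = net * (1 + loading)
= 5016 * (1 + 0.33)
= 5016 * 1.33
= 6671.28


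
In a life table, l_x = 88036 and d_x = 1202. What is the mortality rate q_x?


q_x = d_x / l_x
= 1202 / 88036
= 0.0137


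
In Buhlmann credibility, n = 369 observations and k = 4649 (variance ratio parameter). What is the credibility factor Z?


Z = n / (n + k)
= 369 / (369 + 4649)
= 369 / 5018
= 0.0735


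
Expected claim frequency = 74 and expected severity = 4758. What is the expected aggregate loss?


E[S] = E[N] * E[X]
= 74 * 4758
= 352092


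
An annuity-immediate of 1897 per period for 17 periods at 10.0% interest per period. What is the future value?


FV = PMT * ((1+i)^n - 1) / i
= 1897 * ((1.1)^17 - 1) / 0.1
= 1897 * (5.05447 - 1) / 0.1
= 76913.3013


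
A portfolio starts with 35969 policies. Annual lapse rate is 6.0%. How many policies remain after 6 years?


remaining = initial * (1 - lapse)^years
= 35969 * (1 - 0.06)^6
= 35969 * 0.68987
= 24813.9262


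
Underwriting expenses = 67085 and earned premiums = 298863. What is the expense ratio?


Expense ratio = expenses / premiums
= 67085 / 298863
= 0.2245


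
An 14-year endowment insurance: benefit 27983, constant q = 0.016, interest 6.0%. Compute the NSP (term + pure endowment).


Term component = 3812.1797
Pure endowment = 14_p_x * v^14 * benefit = 0.797869 * 0.442301 * 27983 = 9875.1463
NSP = 13687.326


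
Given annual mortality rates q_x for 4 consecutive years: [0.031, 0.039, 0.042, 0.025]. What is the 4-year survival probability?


p_k = 1 - q_k for each year
Survival = product of (1 - q_k)
= 0.969 * 0.961 * 0.958 * 0.975
= 0.8698


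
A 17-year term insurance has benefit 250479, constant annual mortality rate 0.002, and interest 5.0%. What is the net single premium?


NSP = benefit * sum_{k=0}^{n-1} k_p_x * q * v^(k+1)
With constant q=0.002, v=0.952381
Sum = 0.022242
NSP = 250479 * 0.022242
= 5571.2542


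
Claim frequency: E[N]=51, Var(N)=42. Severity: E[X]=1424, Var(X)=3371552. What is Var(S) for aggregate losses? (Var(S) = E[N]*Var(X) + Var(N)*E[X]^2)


Var(S) = E[N]*Var(X) + Var(N)*E[X]^2
= 51*3371552 + 42*1424^2
= 171949152 + 85166592
= 2.5712e+08


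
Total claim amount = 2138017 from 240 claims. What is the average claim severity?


severity = total / number
= 2138017 / 240
= 8908.4042


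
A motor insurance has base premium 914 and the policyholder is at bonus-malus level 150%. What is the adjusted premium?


adjusted = base * BM_level / 100
= 914 * 150 / 100
= 914 * 1.5
= 1371.0


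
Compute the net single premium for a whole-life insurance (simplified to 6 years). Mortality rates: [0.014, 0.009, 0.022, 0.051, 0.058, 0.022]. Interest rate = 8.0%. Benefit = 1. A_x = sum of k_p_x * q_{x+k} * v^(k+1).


v = 0.925926
Year 0: k_p_x=1.0, q=0.014, term=0.012963
Year 1: k_p_x=0.986, q=0.009, term=0.007608
Year 2: k_p_x=0.977126, q=0.022, term=0.017065
Year 3: k_p_x=0.955629, q=0.051, term=0.035823
Year 4: k_p_x=0.906892, q=0.058, term=0.035799
Year 5: k_p_x=0.854292, q=0.022, term=0.011844
A_x = 0.1211


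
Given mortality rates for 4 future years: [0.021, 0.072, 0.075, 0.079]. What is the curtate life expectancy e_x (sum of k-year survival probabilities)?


e_x = sum_{k=1}^{n} k_p_x
k_p_x values:
  1_p_x = 0.979
  2_p_x = 0.908512
  3_p_x = 0.840374
  4_p_x = 0.773984
e_x = 3.5019


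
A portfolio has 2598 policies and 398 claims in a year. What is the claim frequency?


frequency = claims / policies
= 398 / 2598
= 0.1532


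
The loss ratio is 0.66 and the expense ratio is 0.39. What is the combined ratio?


Combined ratio = loss ratio + expense ratio
= 0.66 + 0.39
= 1.05


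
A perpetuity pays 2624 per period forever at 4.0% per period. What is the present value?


PV = PMT / i
= 2624 / 0.04
= 65600.0


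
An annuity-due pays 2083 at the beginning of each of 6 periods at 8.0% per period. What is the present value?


PV_due = PMT * (1-(1+i)^(-n))/i * (1+i)
PV_immediate = 9629.4583
PV_due = 9629.4583 * 1.08
= 10399.815


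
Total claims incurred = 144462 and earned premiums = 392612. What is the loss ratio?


Loss ratio = claims / premiums
= 144462 / 392612
= 0.368


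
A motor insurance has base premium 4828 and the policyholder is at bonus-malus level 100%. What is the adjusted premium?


adjusted = base * BM_level / 100
= 4828 * 100 / 100
= 4828 * 1.0
= 4828.0


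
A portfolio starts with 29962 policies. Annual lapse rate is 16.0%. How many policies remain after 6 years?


remaining = initial * (1 - lapse)^years
= 29962 * (1 - 0.16)^6
= 29962 * 0.351298
= 10525.5916


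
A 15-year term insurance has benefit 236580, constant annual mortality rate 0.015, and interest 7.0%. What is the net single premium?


NSP = benefit * sum_{k=0}^{n-1} k_p_x * q * v^(k+1)
With constant q=0.015, v=0.934579
Sum = 0.125484
NSP = 236580 * 0.125484
= 29686.9166


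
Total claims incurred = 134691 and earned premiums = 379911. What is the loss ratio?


Loss ratio = claims / premiums
= 134691 / 379911
= 0.3545


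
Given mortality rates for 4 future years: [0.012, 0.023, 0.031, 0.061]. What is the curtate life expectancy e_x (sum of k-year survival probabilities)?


e_x = sum_{k=1}^{n} k_p_x
k_p_x values:
  1_p_x = 0.988
  2_p_x = 0.965276
  3_p_x = 0.935352
  4_p_x = 0.878296
e_x = 3.7669


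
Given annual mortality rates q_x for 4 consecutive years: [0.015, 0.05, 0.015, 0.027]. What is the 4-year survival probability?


p_k = 1 - q_k for each year
Survival = product of (1 - q_k)
= 0.985 * 0.95 * 0.985 * 0.973
= 0.8968


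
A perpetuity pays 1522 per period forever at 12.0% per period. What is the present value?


PV = PMT / i
= 1522 / 0.12
= 12683.3333


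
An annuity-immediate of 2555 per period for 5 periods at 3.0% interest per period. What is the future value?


FV = PMT * ((1+i)^n - 1) / i
= 2555 * ((1.03)^5 - 1) / 0.03
= 2555 * (1.159274 - 1) / 0.03
= 13564.842


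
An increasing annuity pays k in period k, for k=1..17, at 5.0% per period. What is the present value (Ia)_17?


(Ia)_n = sum_{k=1}^{n} k * v^k, v = 1/(1+i)
v = 0.952381
Sum computed term by term:
(Ia)_17 = 88.4145


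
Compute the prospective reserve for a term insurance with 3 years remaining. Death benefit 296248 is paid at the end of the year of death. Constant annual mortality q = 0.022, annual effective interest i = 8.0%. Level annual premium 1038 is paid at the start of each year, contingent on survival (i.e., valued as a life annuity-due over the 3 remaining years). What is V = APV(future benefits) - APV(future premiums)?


v = 1/(1+i) = 0.925926
APV(future benefits) per unit = sum_{k=0}^{2} k_p_x * q * v^(k+1) = 0.055521
APV(future benefits) = 296248 * 0.055521 = 16448.0459
Life annuity-due factor ä_{x:3} = sum_{k=0}^{2} k_p_x * v^k = 2.725586
APV(future premiums) = 1038 * 2.725586 = 2829.1587
V = 16448.0459 - 2829.1587
= 13618.8872


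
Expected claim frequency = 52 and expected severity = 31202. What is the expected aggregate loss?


E[S] = E[N] * E[X]
= 52 * 31202
= 1.6225e+06


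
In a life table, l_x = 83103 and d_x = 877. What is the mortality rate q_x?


q_x = d_x / l_x
= 877 / 83103
= 0.0106


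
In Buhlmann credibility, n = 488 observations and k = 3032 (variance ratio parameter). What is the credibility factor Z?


Z = n / (n + k)
= 488 / (488 + 3032)
= 488 / 3520
= 0.1386


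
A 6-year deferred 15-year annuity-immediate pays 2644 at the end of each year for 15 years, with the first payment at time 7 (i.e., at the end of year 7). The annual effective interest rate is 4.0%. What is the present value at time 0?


PV at time 6 of the 15-year annuity-immediate:
a_n = 2644 * (1-(1+0.04)^(-15))/0.04 = 29397.0164
Discount back 6 years to time 0:
PV = 29397.0164 * (1+0.04)^(-6)
= 29397.0164 * 0.790315
= 23232.8891


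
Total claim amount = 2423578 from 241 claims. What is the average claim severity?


severity = total / number
= 2423578 / 241
= 10056.3402


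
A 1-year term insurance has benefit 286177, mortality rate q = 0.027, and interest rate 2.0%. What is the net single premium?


NSP = benefit * q * v
v = 1/(1+i) = 0.980392
NSP = 286177 * 0.027 * 0.980392
= 7575.2735


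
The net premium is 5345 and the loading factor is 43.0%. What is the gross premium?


Gross = net * (1 + loading)
= 5345 * (1 + 0.43)
= 5345 * 1.43
= 7643.35


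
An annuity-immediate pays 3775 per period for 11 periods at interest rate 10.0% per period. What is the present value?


PV = PMT * (1 - (1+i)^(-n)) / i
= 3775 * (1 - (1+0.1)^(-11)) / 0.1
= 3775 * (1 - 0.350494) / 0.1
= 3775 * 6.495061
= 24518.8553


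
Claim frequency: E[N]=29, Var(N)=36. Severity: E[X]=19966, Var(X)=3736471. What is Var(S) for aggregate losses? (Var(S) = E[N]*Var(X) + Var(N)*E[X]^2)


Var(S) = E[N]*Var(X) + Var(N)*E[X]^2
= 29*3736471 + 36*19966^2
= 108357659 + 14351081616
= 1.4459e+10


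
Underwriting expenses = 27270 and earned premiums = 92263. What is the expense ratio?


Expense ratio = expenses / premiums
= 27270 / 92263
= 0.2956


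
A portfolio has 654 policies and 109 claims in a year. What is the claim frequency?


frequency = claims / policies
= 109 / 654
= 0.1667


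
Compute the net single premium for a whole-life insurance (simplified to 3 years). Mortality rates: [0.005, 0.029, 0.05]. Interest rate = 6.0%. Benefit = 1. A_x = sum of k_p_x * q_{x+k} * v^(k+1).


v = 0.943396
Year 0: k_p_x=1.0, q=0.005, term=0.004717
Year 1: k_p_x=0.995, q=0.029, term=0.025681
Year 2: k_p_x=0.966145, q=0.05, term=0.04056
A_x = 0.071


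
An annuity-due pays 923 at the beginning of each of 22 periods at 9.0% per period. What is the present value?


PV_due = PMT * (1-(1+i)^(-n))/i * (1+i)
PV_immediate = 8715.3587
PV_due = 8715.3587 * 1.09
= 9499.741


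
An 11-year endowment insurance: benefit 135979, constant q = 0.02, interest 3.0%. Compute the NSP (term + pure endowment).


Term component = 22927.9433
Pure endowment = 11_p_x * v^11 * benefit = 0.800731 * 0.722421 * 135979 = 78659.1418
NSP = 101587.0851


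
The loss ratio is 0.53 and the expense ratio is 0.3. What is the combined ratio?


Combined ratio = loss ratio + expense ratio
= 0.53 + 0.3
= 0.83


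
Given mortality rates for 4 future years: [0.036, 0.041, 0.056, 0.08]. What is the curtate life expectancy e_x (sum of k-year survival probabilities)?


e_x = sum_{k=1}^{n} k_p_x
k_p_x values:
  1_p_x = 0.964
  2_p_x = 0.924476
  3_p_x = 0.872705
  4_p_x = 0.802889
e_x = 3.5641


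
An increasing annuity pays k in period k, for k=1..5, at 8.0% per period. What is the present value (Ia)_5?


(Ia)_n = sum_{k=1}^{n} k * v^k, v = 1/(1+i)
v = 0.925926
Sum computed term by term:
(Ia)_5 = 11.3651


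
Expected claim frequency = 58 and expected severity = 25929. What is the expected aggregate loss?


E[S] = E[N] * E[X]
= 58 * 25929
= 1.5039e+06


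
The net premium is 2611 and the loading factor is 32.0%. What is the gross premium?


Gross = net * (1 + loading)
= 2611 * (1 + 0.32)
= 2611 * 1.32
= 3446.52


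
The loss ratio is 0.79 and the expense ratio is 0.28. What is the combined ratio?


Combined ratio = loss ratio + expense ratio
= 0.79 + 0.28
= 1.07


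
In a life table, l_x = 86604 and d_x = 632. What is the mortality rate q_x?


q_x = d_x / l_x
= 632 / 86604
= 0.0073


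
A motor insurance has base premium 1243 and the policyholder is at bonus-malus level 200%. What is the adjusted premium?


adjusted = base * BM_level / 100
= 1243 * 200 / 100
= 1243 * 2.0
= 2486.0


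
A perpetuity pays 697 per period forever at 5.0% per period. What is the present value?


PV = PMT / i
= 697 / 0.05
= 13940.0


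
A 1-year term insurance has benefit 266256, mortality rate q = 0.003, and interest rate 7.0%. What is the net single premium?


NSP = benefit * q * v
v = 1/(1+i) = 0.934579
NSP = 266256 * 0.003 * 0.934579
= 746.5121


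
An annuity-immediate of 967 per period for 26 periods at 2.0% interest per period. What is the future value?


FV = PMT * ((1+i)^n - 1) / i
= 967 * ((1.02)^26 - 1) / 0.02
= 967 * (1.673418 - 1) / 0.02
= 32559.7658


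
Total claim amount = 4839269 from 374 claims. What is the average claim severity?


severity = total / number
= 4839269 / 374
= 12939.2219


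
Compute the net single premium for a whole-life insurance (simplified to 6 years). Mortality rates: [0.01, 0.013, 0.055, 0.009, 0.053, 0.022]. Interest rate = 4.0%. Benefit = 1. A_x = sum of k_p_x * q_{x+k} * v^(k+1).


v = 0.961538
Year 0: k_p_x=1.0, q=0.01, term=0.009615
Year 1: k_p_x=0.99, q=0.013, term=0.011899
Year 2: k_p_x=0.97713, q=0.055, term=0.047777
Year 3: k_p_x=0.923388, q=0.009, term=0.007104
Year 4: k_p_x=0.915077, q=0.053, term=0.039863
Year 5: k_p_x=0.866578, q=0.022, term=0.015067
A_x = 0.1313


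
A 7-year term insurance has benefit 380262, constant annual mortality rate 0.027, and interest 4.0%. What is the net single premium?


NSP = benefit * sum_{k=0}^{n-1} k_p_x * q * v^(k+1)
With constant q=0.027, v=0.961538
Sum = 0.150145
NSP = 380262 * 0.150145
= 57094.5358


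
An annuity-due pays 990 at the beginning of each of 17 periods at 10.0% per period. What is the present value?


PV_due = PMT * (1-(1+i)^(-n))/i * (1+i)
PV_immediate = 7941.3378
PV_due = 7941.3378 * 1.1
= 8735.4716


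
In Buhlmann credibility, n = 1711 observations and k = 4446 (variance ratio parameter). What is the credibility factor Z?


Z = n / (n + k)
= 1711 / (1711 + 4446)
= 1711 / 6157
= 0.2779


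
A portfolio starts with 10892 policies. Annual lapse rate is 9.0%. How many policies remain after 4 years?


remaining = initial * (1 - lapse)^years
= 10892 * (1 - 0.09)^4
= 10892 * 0.68575
= 7469.1848


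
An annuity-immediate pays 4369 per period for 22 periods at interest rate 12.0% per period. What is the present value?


PV = PMT * (1 - (1+i)^(-n)) / i
= 4369 * (1 - (1+0.12)^(-22)) / 0.12
= 4369 * (1 - 0.082643) / 0.12
= 4369 * 7.644646
= 33399.4573


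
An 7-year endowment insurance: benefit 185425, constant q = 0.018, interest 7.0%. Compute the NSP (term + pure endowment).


Term component = 17128.3794
Pure endowment = 7_p_x * v^7 * benefit = 0.880604 * 0.62275 * 185425 = 101686.2563
NSP = 118814.6357


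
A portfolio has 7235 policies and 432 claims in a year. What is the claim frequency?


frequency = claims / policies
= 432 / 7235
= 0.0597


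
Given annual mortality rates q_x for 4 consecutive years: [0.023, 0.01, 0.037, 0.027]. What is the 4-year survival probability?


p_k = 1 - q_k for each year
Survival = product of (1 - q_k)
= 0.977 * 0.99 * 0.963 * 0.973
= 0.9063


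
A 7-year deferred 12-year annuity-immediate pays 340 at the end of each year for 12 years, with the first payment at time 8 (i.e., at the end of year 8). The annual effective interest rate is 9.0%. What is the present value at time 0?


PV at time 7 of the 12-year annuity-immediate:
a_n = 340 * (1-(1+0.09)^(-12))/0.09 = 2434.6466
Discount back 7 years to time 0:
PV = 2434.6466 * (1+0.09)^(-7)
= 2434.6466 * 0.547034
= 1331.8351


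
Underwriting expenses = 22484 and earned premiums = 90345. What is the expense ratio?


Expense ratio = expenses / premiums
= 22484 / 90345
= 0.2489


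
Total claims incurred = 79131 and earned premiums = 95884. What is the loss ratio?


Loss ratio = claims / premiums
= 79131 / 95884
= 0.8253


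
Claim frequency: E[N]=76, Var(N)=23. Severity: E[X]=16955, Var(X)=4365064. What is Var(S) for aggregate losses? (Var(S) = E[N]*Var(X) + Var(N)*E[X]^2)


Var(S) = E[N]*Var(X) + Var(N)*E[X]^2
= 76*4365064 + 23*16955^2
= 331744864 + 6611856575
= 6.9436e+09


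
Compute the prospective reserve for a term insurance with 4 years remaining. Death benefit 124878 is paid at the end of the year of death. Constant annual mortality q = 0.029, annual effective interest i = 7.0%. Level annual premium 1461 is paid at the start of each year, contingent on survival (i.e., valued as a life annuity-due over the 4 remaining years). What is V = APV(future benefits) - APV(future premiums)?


v = 1/(1+i) = 0.934579
APV(future benefits) per unit = sum_{k=0}^{3} k_p_x * q * v^(k+1) = 0.094272
APV(future benefits) = 124878 * 0.094272 = 11772.4932
Life annuity-due factor ä_{x:4} = sum_{k=0}^{3} k_p_x * v^k = 3.47831
APV(future premiums) = 1461 * 3.47831 = 5081.811
V = 11772.4932 - 5081.811
= 6690.6822


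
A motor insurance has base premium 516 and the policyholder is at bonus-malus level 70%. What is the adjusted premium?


adjusted = base * BM_level / 100
= 516 * 70 / 100
= 516 * 0.7
= 361.2


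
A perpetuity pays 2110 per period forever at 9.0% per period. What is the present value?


PV = PMT / i
= 2110 / 0.09
= 23444.4444


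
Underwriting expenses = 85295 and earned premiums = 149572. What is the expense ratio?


Expense ratio = expenses / premiums
= 85295 / 149572
= 0.5703


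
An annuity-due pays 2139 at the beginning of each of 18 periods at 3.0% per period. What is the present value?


PV_due = PMT * (1-(1+i)^(-n))/i * (1+i)
PV_immediate = 29418.7645
PV_due = 29418.7645 * 1.03
= 30301.3274


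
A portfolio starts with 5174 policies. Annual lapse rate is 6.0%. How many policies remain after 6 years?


remaining = initial * (1 - lapse)^years
= 5174 * (1 - 0.06)^6
= 5174 * 0.68987
= 3569.3862


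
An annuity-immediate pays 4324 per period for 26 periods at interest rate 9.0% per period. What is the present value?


PV = PMT * (1 - (1+i)^(-n)) / i
= 4324 * (1 - (1+0.09)^(-26)) / 0.09
= 4324 * (1 - 0.106393) / 0.09
= 4324 * 9.928972
= 42932.8754


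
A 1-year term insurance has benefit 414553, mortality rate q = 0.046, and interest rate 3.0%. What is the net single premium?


NSP = benefit * q * v
v = 1/(1+i) = 0.970874
NSP = 414553 * 0.046 * 0.970874
= 18514.0175


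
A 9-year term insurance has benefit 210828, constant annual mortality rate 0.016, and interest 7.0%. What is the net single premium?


NSP = benefit * sum_{k=0}^{n-1} k_p_x * q * v^(k+1)
With constant q=0.016, v=0.934579
Sum = 0.098523
NSP = 210828 * 0.098523
= 20771.463


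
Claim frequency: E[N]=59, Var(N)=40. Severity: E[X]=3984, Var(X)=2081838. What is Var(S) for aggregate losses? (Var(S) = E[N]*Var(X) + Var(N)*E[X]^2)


Var(S) = E[N]*Var(X) + Var(N)*E[X]^2
= 59*2081838 + 40*3984^2
= 122828442 + 634890240
= 7.5772e+08


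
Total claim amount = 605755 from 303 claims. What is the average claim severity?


severity = total / number
= 605755 / 303
= 1999.1914


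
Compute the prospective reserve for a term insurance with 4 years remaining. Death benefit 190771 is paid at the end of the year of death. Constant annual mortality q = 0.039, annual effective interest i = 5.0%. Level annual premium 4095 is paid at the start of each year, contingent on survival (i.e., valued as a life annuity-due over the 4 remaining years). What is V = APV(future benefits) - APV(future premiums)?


v = 1/(1+i) = 0.952381
APV(future benefits) per unit = sum_{k=0}^{3} k_p_x * q * v^(k+1) = 0.130726
APV(future benefits) = 190771 * 0.130726 = 24938.8131
Life annuity-due factor ä_{x:4} = sum_{k=0}^{3} k_p_x * v^k = 3.519558
APV(future premiums) = 4095 * 3.519558 = 14412.5897
V = 24938.8131 - 14412.5897
= 10526.2234


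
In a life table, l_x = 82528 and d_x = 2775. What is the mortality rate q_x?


q_x = d_x / l_x
= 2775 / 82528
= 0.0336


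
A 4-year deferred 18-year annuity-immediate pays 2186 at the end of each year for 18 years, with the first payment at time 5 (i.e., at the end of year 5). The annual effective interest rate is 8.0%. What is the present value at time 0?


PV at time 4 of the 18-year annuity-immediate:
a_n = 2186 * (1-(1+0.08)^(-18))/0.08 = 20486.9453
Discount back 4 years to time 0:
PV = 20486.9453 * (1+0.08)^(-4)
= 20486.9453 * 0.73503
= 15058.5164


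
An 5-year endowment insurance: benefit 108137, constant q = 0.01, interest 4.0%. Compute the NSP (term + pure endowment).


Term component = 4722.4617
Pure endowment = 5_p_x * v^5 * benefit = 0.95099 * 0.821927 * 108137 = 84524.6913
NSP = 89247.1531


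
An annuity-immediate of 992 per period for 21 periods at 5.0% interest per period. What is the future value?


FV = PMT * ((1+i)^n - 1) / i
= 992 * ((1.05)^21 - 1) / 0.05
= 992 * (2.785963 - 1) / 0.05
= 35433.4978


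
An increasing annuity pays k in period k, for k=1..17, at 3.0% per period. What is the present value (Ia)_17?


(Ia)_n = sum_{k=1}^{n} k * v^k, v = 1/(1+i)
v = 0.970874
Sum computed term by term:
(Ia)_17 = 109.1941


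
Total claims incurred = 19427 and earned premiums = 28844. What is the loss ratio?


Loss ratio = claims / premiums
= 19427 / 28844
= 0.6735


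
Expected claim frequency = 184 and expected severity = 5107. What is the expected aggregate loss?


E[S] = E[N] * E[X]
= 184 * 5107
= 939688


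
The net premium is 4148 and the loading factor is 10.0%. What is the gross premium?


Gross = net * (1 + loading)
= 4148 * (1 + 0.1)
= 4148 * 1.1
= 4562.8


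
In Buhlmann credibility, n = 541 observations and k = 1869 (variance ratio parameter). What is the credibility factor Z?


Z = n / (n + k)
= 541 / (541 + 1869)
= 541 / 2410
= 0.2245


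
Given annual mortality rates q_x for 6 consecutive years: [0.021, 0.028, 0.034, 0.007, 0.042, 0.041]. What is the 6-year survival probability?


p_k = 1 - q_k for each year
Survival = product of (1 - q_k)
= 0.979 * 0.972 * 0.966 * 0.993 * 0.958 * 0.959
= 0.8386


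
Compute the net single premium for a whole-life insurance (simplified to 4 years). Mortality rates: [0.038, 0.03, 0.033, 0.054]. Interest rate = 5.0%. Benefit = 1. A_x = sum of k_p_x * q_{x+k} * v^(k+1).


v = 0.952381
Year 0: k_p_x=1.0, q=0.038, term=0.03619
Year 1: k_p_x=0.962, q=0.03, term=0.026177
Year 2: k_p_x=0.93314, q=0.033, term=0.026601
Year 3: k_p_x=0.902346, q=0.054, term=0.040088
A_x = 0.1291


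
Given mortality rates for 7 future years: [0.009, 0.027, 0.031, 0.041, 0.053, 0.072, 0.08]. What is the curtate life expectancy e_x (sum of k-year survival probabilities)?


e_x = sum_{k=1}^{n} k_p_x
k_p_x values:
  1_p_x = 0.991
  2_p_x = 0.964243
  3_p_x = 0.934351
  4_p_x = 0.896043
  5_p_x = 0.848553
  6_p_x = 0.787457
  7_p_x = 0.72446
e_x = 6.1461


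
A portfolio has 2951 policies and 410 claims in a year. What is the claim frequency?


frequency = claims / policies
= 410 / 2951
= 0.1389


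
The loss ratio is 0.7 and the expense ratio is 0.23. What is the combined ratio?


Combined ratio = loss ratio + expense ratio
= 0.7 + 0.23
= 0.93


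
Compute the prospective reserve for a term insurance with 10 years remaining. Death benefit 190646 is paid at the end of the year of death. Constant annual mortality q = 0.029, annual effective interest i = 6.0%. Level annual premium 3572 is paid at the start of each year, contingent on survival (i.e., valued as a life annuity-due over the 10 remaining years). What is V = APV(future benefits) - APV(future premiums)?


v = 1/(1+i) = 0.943396
APV(future benefits) per unit = sum_{k=0}^{9} k_p_x * q * v^(k+1) = 0.19028
APV(future benefits) = 190646 * 0.19028 = 36276.0353
Life annuity-due factor ä_{x:10} = sum_{k=0}^{9} k_p_x * v^k = 6.955046
APV(future premiums) = 3572 * 6.955046 = 24843.4231
V = 36276.0353 - 24843.4231
= 11432.6122


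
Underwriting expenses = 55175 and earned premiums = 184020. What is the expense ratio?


Expense ratio = expenses / premiums
= 55175 / 184020
= 0.2998


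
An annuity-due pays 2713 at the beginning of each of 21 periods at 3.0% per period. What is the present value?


PV_due = PMT * (1-(1+i)^(-n))/i * (1+i)
PV_immediate = 41820.9605
PV_due = 41820.9605 * 1.03
= 43075.5893


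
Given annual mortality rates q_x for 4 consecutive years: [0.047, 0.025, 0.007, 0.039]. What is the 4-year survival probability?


p_k = 1 - q_k for each year
Survival = product of (1 - q_k)
= 0.953 * 0.975 * 0.993 * 0.961
= 0.8867


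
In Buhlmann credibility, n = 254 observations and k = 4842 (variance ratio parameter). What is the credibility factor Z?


Z = n / (n + k)
= 254 / (254 + 4842)
= 254 / 5096
= 0.0498


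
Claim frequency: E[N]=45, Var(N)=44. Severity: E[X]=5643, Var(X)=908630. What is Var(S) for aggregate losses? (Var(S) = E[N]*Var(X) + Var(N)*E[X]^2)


Var(S) = E[N]*Var(X) + Var(N)*E[X]^2
= 45*908630 + 44*5643^2
= 40888350 + 1401111756
= 1.4420e+09


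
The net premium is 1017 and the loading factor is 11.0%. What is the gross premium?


Gross = net * (1 + loading)
= 1017 * (1 + 0.11)
= 1017 * 1.11
= 1128.87


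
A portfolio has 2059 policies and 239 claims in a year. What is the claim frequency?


frequency = claims / policies
= 239 / 2059
= 0.1161


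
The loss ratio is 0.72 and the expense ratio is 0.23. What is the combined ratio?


Combined ratio = loss ratio + expense ratio
= 0.72 + 0.23
= 0.95


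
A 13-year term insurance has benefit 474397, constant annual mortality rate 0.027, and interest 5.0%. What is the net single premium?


NSP = benefit * sum_{k=0}^{n-1} k_p_x * q * v^(k+1)
With constant q=0.027, v=0.952381
Sum = 0.220369
NSP = 474397 * 0.220369
= 104542.3703


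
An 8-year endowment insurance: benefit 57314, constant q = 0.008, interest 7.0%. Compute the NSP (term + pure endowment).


Term component = 2670.0273
Pure endowment = 8_p_x * v^8 * benefit = 0.937764 * 0.582009 * 57314 = 31281.2339
NSP = 33951.2612


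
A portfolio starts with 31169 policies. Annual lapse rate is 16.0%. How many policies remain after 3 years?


remaining = initial * (1 - lapse)^years
= 31169 * (1 - 0.16)^3
= 31169 * 0.592704
= 18473.991


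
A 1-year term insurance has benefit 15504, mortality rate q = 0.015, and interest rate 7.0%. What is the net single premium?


NSP = benefit * q * v
v = 1/(1+i) = 0.934579
NSP = 15504 * 0.015 * 0.934579
= 217.3458


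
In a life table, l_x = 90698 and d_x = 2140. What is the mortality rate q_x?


q_x = d_x / l_x
= 2140 / 90698
= 0.0236


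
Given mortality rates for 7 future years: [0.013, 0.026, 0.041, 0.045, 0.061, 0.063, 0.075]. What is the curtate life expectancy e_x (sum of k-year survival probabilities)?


e_x = sum_{k=1}^{n} k_p_x
k_p_x values:
  1_p_x = 0.987
  2_p_x = 0.961338
  3_p_x = 0.921923
  4_p_x = 0.880437
  5_p_x = 0.82673
  6_p_x = 0.774646
  7_p_x = 0.716548
e_x = 6.0686


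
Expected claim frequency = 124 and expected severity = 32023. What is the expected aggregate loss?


E[S] = E[N] * E[X]
= 124 * 32023
= 3.9709e+06


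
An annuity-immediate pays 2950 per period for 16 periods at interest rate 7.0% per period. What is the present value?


PV = PMT * (1 - (1+i)^(-n)) / i
= 2950 * (1 - (1+0.07)^(-16)) / 0.07
= 2950 * (1 - 0.338735) / 0.07
= 2950 * 9.446649
= 27867.6134


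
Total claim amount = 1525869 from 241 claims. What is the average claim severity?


severity = total / number
= 1525869 / 241
= 6331.4066


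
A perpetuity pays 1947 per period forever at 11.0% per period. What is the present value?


PV = PMT / i
= 1947 / 0.11
= 17700.0


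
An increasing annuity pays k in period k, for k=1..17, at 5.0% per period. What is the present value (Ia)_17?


(Ia)_n = sum_{k=1}^{n} k * v^k, v = 1/(1+i)
v = 0.952381
Sum computed term by term:
(Ia)_17 = 88.4145


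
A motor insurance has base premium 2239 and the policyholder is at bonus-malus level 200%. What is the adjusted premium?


adjusted = base * BM_level / 100
= 2239 * 200 / 100
= 2239 * 2.0
= 4478.0


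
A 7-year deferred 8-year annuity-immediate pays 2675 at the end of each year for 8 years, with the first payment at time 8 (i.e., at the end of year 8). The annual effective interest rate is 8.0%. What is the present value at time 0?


PV at time 7 of the 8-year annuity-immediate:
a_n = 2675 * (1-(1+0.08)^(-8))/0.08 = 15372.2592
Discount back 7 years to time 0:
PV = 15372.2592 * (1+0.08)^(-7)
= 15372.2592 * 0.58349
= 8969.5656


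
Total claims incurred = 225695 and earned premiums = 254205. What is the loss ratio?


Loss ratio = claims / premiums
= 225695 / 254205
= 0.8878


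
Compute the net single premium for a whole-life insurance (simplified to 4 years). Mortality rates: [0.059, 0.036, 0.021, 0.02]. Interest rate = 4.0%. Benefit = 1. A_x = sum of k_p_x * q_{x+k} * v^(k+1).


v = 0.961538
Year 0: k_p_x=1.0, q=0.059, term=0.056731
Year 1: k_p_x=0.941, q=0.036, term=0.03132
Year 2: k_p_x=0.907124, q=0.021, term=0.016935
Year 3: k_p_x=0.888074, q=0.02, term=0.015183
A_x = 0.1202


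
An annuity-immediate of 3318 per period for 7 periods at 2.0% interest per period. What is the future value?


FV = PMT * ((1+i)^n - 1) / i
= 3318 * ((1.02)^7 - 1) / 0.02
= 3318 * (1.148686 - 1) / 0.02
= 24666.9523
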